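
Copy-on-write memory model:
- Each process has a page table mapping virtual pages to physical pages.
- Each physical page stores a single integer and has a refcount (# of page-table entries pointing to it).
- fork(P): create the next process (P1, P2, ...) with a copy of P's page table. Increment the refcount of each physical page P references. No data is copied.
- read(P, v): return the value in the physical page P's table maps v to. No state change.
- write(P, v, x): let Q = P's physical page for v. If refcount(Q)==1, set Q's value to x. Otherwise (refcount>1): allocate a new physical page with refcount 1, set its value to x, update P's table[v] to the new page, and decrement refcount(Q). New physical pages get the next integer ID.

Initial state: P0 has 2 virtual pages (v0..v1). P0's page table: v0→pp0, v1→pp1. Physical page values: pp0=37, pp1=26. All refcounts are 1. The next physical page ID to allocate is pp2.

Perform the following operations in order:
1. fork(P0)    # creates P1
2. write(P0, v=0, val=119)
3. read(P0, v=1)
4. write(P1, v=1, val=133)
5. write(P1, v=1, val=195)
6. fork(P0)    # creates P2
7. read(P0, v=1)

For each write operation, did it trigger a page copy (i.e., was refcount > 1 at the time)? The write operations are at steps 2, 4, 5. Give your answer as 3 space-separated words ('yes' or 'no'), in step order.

Op 1: fork(P0) -> P1. 2 ppages; refcounts: pp0:2 pp1:2
Op 2: write(P0, v0, 119). refcount(pp0)=2>1 -> COPY to pp2. 3 ppages; refcounts: pp0:1 pp1:2 pp2:1
Op 3: read(P0, v1) -> 26. No state change.
Op 4: write(P1, v1, 133). refcount(pp1)=2>1 -> COPY to pp3. 4 ppages; refcounts: pp0:1 pp1:1 pp2:1 pp3:1
Op 5: write(P1, v1, 195). refcount(pp3)=1 -> write in place. 4 ppages; refcounts: pp0:1 pp1:1 pp2:1 pp3:1
Op 6: fork(P0) -> P2. 4 ppages; refcounts: pp0:1 pp1:2 pp2:2 pp3:1
Op 7: read(P0, v1) -> 26. No state change.

yes yes no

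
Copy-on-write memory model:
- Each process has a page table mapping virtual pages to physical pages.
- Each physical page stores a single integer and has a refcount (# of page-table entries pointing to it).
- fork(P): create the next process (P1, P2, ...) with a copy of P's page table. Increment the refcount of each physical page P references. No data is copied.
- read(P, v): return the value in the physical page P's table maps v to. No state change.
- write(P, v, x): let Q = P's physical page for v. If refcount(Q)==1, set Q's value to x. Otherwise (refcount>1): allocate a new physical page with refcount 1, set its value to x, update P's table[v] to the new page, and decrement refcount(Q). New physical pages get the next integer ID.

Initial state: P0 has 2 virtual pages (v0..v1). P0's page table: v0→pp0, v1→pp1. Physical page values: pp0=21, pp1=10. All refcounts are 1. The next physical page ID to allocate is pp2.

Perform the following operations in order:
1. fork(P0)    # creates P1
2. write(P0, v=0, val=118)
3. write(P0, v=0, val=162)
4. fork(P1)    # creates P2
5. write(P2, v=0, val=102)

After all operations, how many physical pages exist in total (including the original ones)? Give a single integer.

Op 1: fork(P0) -> P1. 2 ppages; refcounts: pp0:2 pp1:2
Op 2: write(P0, v0, 118). refcount(pp0)=2>1 -> COPY to pp2. 3 ppages; refcounts: pp0:1 pp1:2 pp2:1
Op 3: write(P0, v0, 162). refcount(pp2)=1 -> write in place. 3 ppages; refcounts: pp0:1 pp1:2 pp2:1
Op 4: fork(P1) -> P2. 3 ppages; refcounts: pp0:2 pp1:3 pp2:1
Op 5: write(P2, v0, 102). refcount(pp0)=2>1 -> COPY to pp3. 4 ppages; refcounts: pp0:1 pp1:3 pp2:1 pp3:1

Answer: 4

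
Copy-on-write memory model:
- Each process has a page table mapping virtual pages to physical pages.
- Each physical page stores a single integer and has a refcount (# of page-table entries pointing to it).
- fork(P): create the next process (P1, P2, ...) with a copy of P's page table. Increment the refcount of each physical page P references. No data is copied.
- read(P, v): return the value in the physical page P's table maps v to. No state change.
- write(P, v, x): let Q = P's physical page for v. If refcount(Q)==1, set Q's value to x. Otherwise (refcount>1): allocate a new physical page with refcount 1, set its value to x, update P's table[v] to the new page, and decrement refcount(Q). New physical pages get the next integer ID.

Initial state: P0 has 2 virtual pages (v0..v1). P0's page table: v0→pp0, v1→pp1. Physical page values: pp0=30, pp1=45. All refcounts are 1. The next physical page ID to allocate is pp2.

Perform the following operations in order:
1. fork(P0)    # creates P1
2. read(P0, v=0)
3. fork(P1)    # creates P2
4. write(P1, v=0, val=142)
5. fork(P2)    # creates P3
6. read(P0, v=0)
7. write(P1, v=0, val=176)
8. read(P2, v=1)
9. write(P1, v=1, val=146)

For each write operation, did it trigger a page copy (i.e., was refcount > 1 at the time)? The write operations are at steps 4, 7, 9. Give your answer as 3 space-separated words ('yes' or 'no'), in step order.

Op 1: fork(P0) -> P1. 2 ppages; refcounts: pp0:2 pp1:2
Op 2: read(P0, v0) -> 30. No state change.
Op 3: fork(P1) -> P2. 2 ppages; refcounts: pp0:3 pp1:3
Op 4: write(P1, v0, 142). refcount(pp0)=3>1 -> COPY to pp2. 3 ppages; refcounts: pp0:2 pp1:3 pp2:1
Op 5: fork(P2) -> P3. 3 ppages; refcounts: pp0:3 pp1:4 pp2:1
Op 6: read(P0, v0) -> 30. No state change.
Op 7: write(P1, v0, 176). refcount(pp2)=1 -> write in place. 3 ppages; refcounts: pp0:3 pp1:4 pp2:1
Op 8: read(P2, v1) -> 45. No state change.
Op 9: write(P1, v1, 146). refcount(pp1)=4>1 -> COPY to pp3. 4 ppages; refcounts: pp0:3 pp1:3 pp2:1 pp3:1

yes no yes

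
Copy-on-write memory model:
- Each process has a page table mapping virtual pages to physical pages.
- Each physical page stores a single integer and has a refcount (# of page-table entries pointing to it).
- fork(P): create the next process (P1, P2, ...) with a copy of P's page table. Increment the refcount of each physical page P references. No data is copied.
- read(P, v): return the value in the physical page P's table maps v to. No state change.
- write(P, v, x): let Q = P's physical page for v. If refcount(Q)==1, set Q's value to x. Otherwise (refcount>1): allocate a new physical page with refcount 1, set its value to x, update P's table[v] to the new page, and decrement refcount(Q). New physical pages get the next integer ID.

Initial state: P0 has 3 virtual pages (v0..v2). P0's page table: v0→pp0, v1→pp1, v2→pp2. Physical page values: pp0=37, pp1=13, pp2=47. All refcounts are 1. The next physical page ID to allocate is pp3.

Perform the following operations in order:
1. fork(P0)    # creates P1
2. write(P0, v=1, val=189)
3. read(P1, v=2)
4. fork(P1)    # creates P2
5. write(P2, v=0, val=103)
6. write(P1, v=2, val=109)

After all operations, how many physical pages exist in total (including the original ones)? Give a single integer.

Op 1: fork(P0) -> P1. 3 ppages; refcounts: pp0:2 pp1:2 pp2:2
Op 2: write(P0, v1, 189). refcount(pp1)=2>1 -> COPY to pp3. 4 ppages; refcounts: pp0:2 pp1:1 pp2:2 pp3:1
Op 3: read(P1, v2) -> 47. No state change.
Op 4: fork(P1) -> P2. 4 ppages; refcounts: pp0:3 pp1:2 pp2:3 pp3:1
Op 5: write(P2, v0, 103). refcount(pp0)=3>1 -> COPY to pp4. 5 ppages; refcounts: pp0:2 pp1:2 pp2:3 pp3:1 pp4:1
Op 6: write(P1, v2, 109). refcount(pp2)=3>1 -> COPY to pp5. 6 ppages; refcounts: pp0:2 pp1:2 pp2:2 pp3:1 pp4:1 pp5:1

Answer: 6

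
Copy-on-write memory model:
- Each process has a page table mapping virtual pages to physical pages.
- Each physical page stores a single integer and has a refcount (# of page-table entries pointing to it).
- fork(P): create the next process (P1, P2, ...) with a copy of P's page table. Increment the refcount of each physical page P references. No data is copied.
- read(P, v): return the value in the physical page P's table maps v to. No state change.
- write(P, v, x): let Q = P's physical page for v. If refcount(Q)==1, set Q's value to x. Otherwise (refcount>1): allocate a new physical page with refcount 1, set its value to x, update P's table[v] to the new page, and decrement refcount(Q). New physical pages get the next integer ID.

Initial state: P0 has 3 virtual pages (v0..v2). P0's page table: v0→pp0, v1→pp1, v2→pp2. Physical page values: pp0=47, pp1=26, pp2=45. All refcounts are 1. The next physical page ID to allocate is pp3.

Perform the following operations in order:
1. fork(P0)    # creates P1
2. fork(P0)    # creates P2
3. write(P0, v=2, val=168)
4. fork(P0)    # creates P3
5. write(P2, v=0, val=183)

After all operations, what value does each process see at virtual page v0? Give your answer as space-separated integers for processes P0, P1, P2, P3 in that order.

Op 1: fork(P0) -> P1. 3 ppages; refcounts: pp0:2 pp1:2 pp2:2
Op 2: fork(P0) -> P2. 3 ppages; refcounts: pp0:3 pp1:3 pp2:3
Op 3: write(P0, v2, 168). refcount(pp2)=3>1 -> COPY to pp3. 4 ppages; refcounts: pp0:3 pp1:3 pp2:2 pp3:1
Op 4: fork(P0) -> P3. 4 ppages; refcounts: pp0:4 pp1:4 pp2:2 pp3:2
Op 5: write(P2, v0, 183). refcount(pp0)=4>1 -> COPY to pp4. 5 ppages; refcounts: pp0:3 pp1:4 pp2:2 pp3:2 pp4:1
P0: v0 -> pp0 = 47
P1: v0 -> pp0 = 47
P2: v0 -> pp4 = 183
P3: v0 -> pp0 = 47

Answer: 47 47 183 47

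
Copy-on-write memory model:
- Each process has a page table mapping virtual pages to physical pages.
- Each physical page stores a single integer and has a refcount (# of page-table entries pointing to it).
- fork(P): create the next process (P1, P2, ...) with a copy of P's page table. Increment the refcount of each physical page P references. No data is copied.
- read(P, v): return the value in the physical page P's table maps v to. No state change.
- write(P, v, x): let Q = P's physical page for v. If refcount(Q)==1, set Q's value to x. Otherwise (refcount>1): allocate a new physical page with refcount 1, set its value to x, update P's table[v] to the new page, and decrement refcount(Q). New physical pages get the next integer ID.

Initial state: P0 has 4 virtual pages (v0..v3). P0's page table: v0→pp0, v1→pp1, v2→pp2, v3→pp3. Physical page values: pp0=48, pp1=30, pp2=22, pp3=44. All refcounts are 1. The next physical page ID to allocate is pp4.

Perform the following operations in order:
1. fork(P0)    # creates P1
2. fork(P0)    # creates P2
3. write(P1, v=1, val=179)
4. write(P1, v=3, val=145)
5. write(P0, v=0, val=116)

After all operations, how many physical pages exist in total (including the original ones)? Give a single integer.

Answer: 7

Derivation:
Op 1: fork(P0) -> P1. 4 ppages; refcounts: pp0:2 pp1:2 pp2:2 pp3:2
Op 2: fork(P0) -> P2. 4 ppages; refcounts: pp0:3 pp1:3 pp2:3 pp3:3
Op 3: write(P1, v1, 179). refcount(pp1)=3>1 -> COPY to pp4. 5 ppages; refcounts: pp0:3 pp1:2 pp2:3 pp3:3 pp4:1
Op 4: write(P1, v3, 145). refcount(pp3)=3>1 -> COPY to pp5. 6 ppages; refcounts: pp0:3 pp1:2 pp2:3 pp3:2 pp4:1 pp5:1
Op 5: write(P0, v0, 116). refcount(pp0)=3>1 -> COPY to pp6. 7 ppages; refcounts: pp0:2 pp1:2 pp2:3 pp3:2 pp4:1 pp5:1 pp6:1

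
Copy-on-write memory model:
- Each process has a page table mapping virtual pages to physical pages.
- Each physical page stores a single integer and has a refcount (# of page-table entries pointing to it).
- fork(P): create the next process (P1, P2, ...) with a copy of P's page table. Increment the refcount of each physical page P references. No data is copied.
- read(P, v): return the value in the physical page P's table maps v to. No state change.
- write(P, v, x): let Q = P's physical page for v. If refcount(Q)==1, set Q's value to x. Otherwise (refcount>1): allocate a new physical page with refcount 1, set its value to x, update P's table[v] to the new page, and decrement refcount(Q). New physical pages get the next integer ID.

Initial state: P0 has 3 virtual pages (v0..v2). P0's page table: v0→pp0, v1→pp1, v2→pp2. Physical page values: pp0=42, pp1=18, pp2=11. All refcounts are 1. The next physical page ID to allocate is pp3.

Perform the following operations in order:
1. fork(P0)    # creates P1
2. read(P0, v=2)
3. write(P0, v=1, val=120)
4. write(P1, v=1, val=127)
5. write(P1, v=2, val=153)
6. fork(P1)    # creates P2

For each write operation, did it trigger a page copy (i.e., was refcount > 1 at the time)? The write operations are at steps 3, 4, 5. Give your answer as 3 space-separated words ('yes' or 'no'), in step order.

Op 1: fork(P0) -> P1. 3 ppages; refcounts: pp0:2 pp1:2 pp2:2
Op 2: read(P0, v2) -> 11. No state change.
Op 3: write(P0, v1, 120). refcount(pp1)=2>1 -> COPY to pp3. 4 ppages; refcounts: pp0:2 pp1:1 pp2:2 pp3:1
Op 4: write(P1, v1, 127). refcount(pp1)=1 -> write in place. 4 ppages; refcounts: pp0:2 pp1:1 pp2:2 pp3:1
Op 5: write(P1, v2, 153). refcount(pp2)=2>1 -> COPY to pp4. 5 ppages; refcounts: pp0:2 pp1:1 pp2:1 pp3:1 pp4:1
Op 6: fork(P1) -> P2. 5 ppages; refcounts: pp0:3 pp1:2 pp2:1 pp3:1 pp4:2

yes no yes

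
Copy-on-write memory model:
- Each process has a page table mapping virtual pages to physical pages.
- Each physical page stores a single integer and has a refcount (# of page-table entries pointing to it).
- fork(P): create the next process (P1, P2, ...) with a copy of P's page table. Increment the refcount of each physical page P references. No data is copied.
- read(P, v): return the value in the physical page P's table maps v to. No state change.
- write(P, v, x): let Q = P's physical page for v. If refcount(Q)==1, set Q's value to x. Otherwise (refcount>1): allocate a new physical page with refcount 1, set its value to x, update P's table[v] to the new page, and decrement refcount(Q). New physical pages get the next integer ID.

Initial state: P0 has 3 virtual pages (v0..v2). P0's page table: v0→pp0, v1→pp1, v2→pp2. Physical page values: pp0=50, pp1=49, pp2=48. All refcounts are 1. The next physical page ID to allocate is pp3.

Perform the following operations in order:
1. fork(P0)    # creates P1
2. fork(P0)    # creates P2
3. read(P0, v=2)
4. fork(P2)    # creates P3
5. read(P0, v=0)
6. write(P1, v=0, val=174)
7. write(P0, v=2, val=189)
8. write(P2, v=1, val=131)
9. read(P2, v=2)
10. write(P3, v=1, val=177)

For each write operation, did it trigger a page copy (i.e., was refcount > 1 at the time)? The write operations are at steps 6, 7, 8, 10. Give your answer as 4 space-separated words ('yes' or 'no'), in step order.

Op 1: fork(P0) -> P1. 3 ppages; refcounts: pp0:2 pp1:2 pp2:2
Op 2: fork(P0) -> P2. 3 ppages; refcounts: pp0:3 pp1:3 pp2:3
Op 3: read(P0, v2) -> 48. No state change.
Op 4: fork(P2) -> P3. 3 ppages; refcounts: pp0:4 pp1:4 pp2:4
Op 5: read(P0, v0) -> 50. No state change.
Op 6: write(P1, v0, 174). refcount(pp0)=4>1 -> COPY to pp3. 4 ppages; refcounts: pp0:3 pp1:4 pp2:4 pp3:1
Op 7: write(P0, v2, 189). refcount(pp2)=4>1 -> COPY to pp4. 5 ppages; refcounts: pp0:3 pp1:4 pp2:3 pp3:1 pp4:1
Op 8: write(P2, v1, 131). refcount(pp1)=4>1 -> COPY to pp5. 6 ppages; refcounts: pp0:3 pp1:3 pp2:3 pp3:1 pp4:1 pp5:1
Op 9: read(P2, v2) -> 48. No state change.
Op 10: write(P3, v1, 177). refcount(pp1)=3>1 -> COPY to pp6. 7 ppages; refcounts: pp0:3 pp1:2 pp2:3 pp3:1 pp4:1 pp5:1 pp6:1

yes yes yes yes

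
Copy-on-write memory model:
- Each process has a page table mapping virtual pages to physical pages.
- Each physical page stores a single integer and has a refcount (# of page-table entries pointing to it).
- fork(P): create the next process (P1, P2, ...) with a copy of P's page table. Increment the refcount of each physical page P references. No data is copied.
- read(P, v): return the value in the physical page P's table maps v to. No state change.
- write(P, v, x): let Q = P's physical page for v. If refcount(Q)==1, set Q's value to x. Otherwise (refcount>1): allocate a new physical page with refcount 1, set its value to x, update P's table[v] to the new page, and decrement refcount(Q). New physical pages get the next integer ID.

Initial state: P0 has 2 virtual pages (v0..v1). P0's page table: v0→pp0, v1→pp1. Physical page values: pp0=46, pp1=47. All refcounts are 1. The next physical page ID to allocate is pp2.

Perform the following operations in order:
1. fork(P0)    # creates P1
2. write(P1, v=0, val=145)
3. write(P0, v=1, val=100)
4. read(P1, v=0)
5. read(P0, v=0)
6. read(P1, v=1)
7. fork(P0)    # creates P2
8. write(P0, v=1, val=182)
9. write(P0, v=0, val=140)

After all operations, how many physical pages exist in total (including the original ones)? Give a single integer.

Answer: 6

Derivation:
Op 1: fork(P0) -> P1. 2 ppages; refcounts: pp0:2 pp1:2
Op 2: write(P1, v0, 145). refcount(pp0)=2>1 -> COPY to pp2. 3 ppages; refcounts: pp0:1 pp1:2 pp2:1
Op 3: write(P0, v1, 100). refcount(pp1)=2>1 -> COPY to pp3. 4 ppages; refcounts: pp0:1 pp1:1 pp2:1 pp3:1
Op 4: read(P1, v0) -> 145. No state change.
Op 5: read(P0, v0) -> 46. No state change.
Op 6: read(P1, v1) -> 47. No state change.
Op 7: fork(P0) -> P2. 4 ppages; refcounts: pp0:2 pp1:1 pp2:1 pp3:2
Op 8: write(P0, v1, 182). refcount(pp3)=2>1 -> COPY to pp4. 5 ppages; refcounts: pp0:2 pp1:1 pp2:1 pp3:1 pp4:1
Op 9: write(P0, v0, 140). refcount(pp0)=2>1 -> COPY to pp5. 6 ppages; refcounts: pp0:1 pp1:1 pp2:1 pp3:1 pp4:1 pp5:1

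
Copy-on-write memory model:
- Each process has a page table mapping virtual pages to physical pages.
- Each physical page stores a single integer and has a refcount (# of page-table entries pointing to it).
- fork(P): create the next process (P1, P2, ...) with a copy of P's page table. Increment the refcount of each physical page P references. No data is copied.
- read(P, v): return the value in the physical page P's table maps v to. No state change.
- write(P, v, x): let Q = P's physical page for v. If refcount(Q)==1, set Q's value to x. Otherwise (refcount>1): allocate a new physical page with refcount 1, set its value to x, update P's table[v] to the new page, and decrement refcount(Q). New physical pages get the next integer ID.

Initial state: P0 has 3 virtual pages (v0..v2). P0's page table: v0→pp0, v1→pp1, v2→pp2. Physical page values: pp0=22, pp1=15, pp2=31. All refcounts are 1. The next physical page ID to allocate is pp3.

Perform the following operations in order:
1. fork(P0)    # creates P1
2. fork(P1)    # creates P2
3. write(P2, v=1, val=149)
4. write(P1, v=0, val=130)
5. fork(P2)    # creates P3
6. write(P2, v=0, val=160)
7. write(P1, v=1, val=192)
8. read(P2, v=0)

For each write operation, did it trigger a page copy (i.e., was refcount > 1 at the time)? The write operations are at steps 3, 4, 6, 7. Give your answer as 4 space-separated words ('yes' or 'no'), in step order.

Op 1: fork(P0) -> P1. 3 ppages; refcounts: pp0:2 pp1:2 pp2:2
Op 2: fork(P1) -> P2. 3 ppages; refcounts: pp0:3 pp1:3 pp2:3
Op 3: write(P2, v1, 149). refcount(pp1)=3>1 -> COPY to pp3. 4 ppages; refcounts: pp0:3 pp1:2 pp2:3 pp3:1
Op 4: write(P1, v0, 130). refcount(pp0)=3>1 -> COPY to pp4. 5 ppages; refcounts: pp0:2 pp1:2 pp2:3 pp3:1 pp4:1
Op 5: fork(P2) -> P3. 5 ppages; refcounts: pp0:3 pp1:2 pp2:4 pp3:2 pp4:1
Op 6: write(P2, v0, 160). refcount(pp0)=3>1 -> COPY to pp5. 6 ppages; refcounts: pp0:2 pp1:2 pp2:4 pp3:2 pp4:1 pp5:1
Op 7: write(P1, v1, 192). refcount(pp1)=2>1 -> COPY to pp6. 7 ppages; refcounts: pp0:2 pp1:1 pp2:4 pp3:2 pp4:1 pp5:1 pp6:1
Op 8: read(P2, v0) -> 160. No state change.

yes yes yes yes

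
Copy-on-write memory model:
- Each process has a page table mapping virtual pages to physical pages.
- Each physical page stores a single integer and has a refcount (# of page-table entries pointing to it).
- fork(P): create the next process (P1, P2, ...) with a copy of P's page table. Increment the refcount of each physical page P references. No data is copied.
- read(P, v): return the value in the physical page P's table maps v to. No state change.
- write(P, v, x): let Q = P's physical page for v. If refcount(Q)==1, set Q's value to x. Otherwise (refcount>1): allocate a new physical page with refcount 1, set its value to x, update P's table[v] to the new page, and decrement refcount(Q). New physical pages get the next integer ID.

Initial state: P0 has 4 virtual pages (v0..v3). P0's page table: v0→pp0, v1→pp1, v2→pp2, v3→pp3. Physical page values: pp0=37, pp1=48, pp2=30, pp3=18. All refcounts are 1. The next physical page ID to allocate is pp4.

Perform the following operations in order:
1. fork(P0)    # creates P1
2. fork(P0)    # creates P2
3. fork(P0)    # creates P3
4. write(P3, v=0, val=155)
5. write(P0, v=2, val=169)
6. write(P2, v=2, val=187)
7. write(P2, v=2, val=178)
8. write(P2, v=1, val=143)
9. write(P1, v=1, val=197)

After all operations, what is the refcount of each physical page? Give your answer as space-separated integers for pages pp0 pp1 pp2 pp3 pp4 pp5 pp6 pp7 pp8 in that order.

Op 1: fork(P0) -> P1. 4 ppages; refcounts: pp0:2 pp1:2 pp2:2 pp3:2
Op 2: fork(P0) -> P2. 4 ppages; refcounts: pp0:3 pp1:3 pp2:3 pp3:3
Op 3: fork(P0) -> P3. 4 ppages; refcounts: pp0:4 pp1:4 pp2:4 pp3:4
Op 4: write(P3, v0, 155). refcount(pp0)=4>1 -> COPY to pp4. 5 ppages; refcounts: pp0:3 pp1:4 pp2:4 pp3:4 pp4:1
Op 5: write(P0, v2, 169). refcount(pp2)=4>1 -> COPY to pp5. 6 ppages; refcounts: pp0:3 pp1:4 pp2:3 pp3:4 pp4:1 pp5:1
Op 6: write(P2, v2, 187). refcount(pp2)=3>1 -> COPY to pp6. 7 ppages; refcounts: pp0:3 pp1:4 pp2:2 pp3:4 pp4:1 pp5:1 pp6:1
Op 7: write(P2, v2, 178). refcount(pp6)=1 -> write in place. 7 ppages; refcounts: pp0:3 pp1:4 pp2:2 pp3:4 pp4:1 pp5:1 pp6:1
Op 8: write(P2, v1, 143). refcount(pp1)=4>1 -> COPY to pp7. 8 ppages; refcounts: pp0:3 pp1:3 pp2:2 pp3:4 pp4:1 pp5:1 pp6:1 pp7:1
Op 9: write(P1, v1, 197). refcount(pp1)=3>1 -> COPY to pp8. 9 ppages; refcounts: pp0:3 pp1:2 pp2:2 pp3:4 pp4:1 pp5:1 pp6:1 pp7:1 pp8:1

Answer: 3 2 2 4 1 1 1 1 1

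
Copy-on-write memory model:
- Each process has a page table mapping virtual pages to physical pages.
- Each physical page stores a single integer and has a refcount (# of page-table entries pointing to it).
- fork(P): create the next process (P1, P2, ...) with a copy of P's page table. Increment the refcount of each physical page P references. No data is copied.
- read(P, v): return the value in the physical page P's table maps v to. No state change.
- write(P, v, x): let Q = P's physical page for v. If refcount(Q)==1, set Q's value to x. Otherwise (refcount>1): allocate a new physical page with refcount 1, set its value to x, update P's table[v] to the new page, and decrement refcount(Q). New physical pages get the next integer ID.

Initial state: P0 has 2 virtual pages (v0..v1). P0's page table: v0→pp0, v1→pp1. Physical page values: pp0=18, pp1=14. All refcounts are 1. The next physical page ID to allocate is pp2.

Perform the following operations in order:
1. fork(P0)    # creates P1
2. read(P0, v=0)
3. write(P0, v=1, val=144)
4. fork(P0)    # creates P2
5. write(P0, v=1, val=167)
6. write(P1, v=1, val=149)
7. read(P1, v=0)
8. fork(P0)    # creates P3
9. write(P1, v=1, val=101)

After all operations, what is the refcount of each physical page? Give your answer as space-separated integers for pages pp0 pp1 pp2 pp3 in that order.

Answer: 4 1 1 2

Derivation:
Op 1: fork(P0) -> P1. 2 ppages; refcounts: pp0:2 pp1:2
Op 2: read(P0, v0) -> 18. No state change.
Op 3: write(P0, v1, 144). refcount(pp1)=2>1 -> COPY to pp2. 3 ppages; refcounts: pp0:2 pp1:1 pp2:1
Op 4: fork(P0) -> P2. 3 ppages; refcounts: pp0:3 pp1:1 pp2:2
Op 5: write(P0, v1, 167). refcount(pp2)=2>1 -> COPY to pp3. 4 ppages; refcounts: pp0:3 pp1:1 pp2:1 pp3:1
Op 6: write(P1, v1, 149). refcount(pp1)=1 -> write in place. 4 ppages; refcounts: pp0:3 pp1:1 pp2:1 pp3:1
Op 7: read(P1, v0) -> 18. No state change.
Op 8: fork(P0) -> P3. 4 ppages; refcounts: pp0:4 pp1:1 pp2:1 pp3:2
Op 9: write(P1, v1, 101). refcount(pp1)=1 -> write in place. 4 ppages; refcounts: pp0:4 pp1:1 pp2:1 pp3:2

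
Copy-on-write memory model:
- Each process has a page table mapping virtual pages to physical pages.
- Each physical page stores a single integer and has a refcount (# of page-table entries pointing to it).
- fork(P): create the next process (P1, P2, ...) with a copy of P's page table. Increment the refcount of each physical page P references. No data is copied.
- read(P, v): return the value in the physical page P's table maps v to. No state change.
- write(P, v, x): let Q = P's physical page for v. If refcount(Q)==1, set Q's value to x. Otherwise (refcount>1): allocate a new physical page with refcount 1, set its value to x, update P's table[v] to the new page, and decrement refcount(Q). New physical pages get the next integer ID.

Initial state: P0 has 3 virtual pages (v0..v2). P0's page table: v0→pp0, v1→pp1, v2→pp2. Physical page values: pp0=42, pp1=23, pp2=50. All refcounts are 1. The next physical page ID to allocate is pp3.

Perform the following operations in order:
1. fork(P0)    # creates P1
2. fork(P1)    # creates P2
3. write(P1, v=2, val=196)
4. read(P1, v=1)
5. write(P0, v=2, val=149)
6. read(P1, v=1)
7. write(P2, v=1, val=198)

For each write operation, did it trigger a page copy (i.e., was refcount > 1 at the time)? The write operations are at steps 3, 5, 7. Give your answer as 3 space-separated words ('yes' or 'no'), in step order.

Op 1: fork(P0) -> P1. 3 ppages; refcounts: pp0:2 pp1:2 pp2:2
Op 2: fork(P1) -> P2. 3 ppages; refcounts: pp0:3 pp1:3 pp2:3
Op 3: write(P1, v2, 196). refcount(pp2)=3>1 -> COPY to pp3. 4 ppages; refcounts: pp0:3 pp1:3 pp2:2 pp3:1
Op 4: read(P1, v1) -> 23. No state change.
Op 5: write(P0, v2, 149). refcount(pp2)=2>1 -> COPY to pp4. 5 ppages; refcounts: pp0:3 pp1:3 pp2:1 pp3:1 pp4:1
Op 6: read(P1, v1) -> 23. No state change.
Op 7: write(P2, v1, 198). refcount(pp1)=3>1 -> COPY to pp5. 6 ppages; refcounts: pp0:3 pp1:2 pp2:1 pp3:1 pp4:1 pp5:1

yes yes yes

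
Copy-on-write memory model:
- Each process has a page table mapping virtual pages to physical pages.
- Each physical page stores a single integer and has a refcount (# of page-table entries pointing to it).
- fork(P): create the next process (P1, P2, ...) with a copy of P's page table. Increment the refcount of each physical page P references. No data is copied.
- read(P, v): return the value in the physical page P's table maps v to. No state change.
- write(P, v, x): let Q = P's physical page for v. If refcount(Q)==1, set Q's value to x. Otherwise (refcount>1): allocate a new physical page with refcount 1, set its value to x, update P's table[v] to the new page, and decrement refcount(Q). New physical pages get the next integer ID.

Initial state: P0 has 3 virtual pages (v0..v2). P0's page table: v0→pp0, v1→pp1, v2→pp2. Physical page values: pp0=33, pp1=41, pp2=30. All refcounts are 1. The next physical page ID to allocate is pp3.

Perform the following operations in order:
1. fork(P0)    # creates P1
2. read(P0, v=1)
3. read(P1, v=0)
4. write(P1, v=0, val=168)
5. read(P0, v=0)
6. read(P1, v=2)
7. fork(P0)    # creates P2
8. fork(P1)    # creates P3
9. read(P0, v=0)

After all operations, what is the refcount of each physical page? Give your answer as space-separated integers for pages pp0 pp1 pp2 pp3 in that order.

Op 1: fork(P0) -> P1. 3 ppages; refcounts: pp0:2 pp1:2 pp2:2
Op 2: read(P0, v1) -> 41. No state change.
Op 3: read(P1, v0) -> 33. No state change.
Op 4: write(P1, v0, 168). refcount(pp0)=2>1 -> COPY to pp3. 4 ppages; refcounts: pp0:1 pp1:2 pp2:2 pp3:1
Op 5: read(P0, v0) -> 33. No state change.
Op 6: read(P1, v2) -> 30. No state change.
Op 7: fork(P0) -> P2. 4 ppages; refcounts: pp0:2 pp1:3 pp2:3 pp3:1
Op 8: fork(P1) -> P3. 4 ppages; refcounts: pp0:2 pp1:4 pp2:4 pp3:2
Op 9: read(P0, v0) -> 33. No state change.

Answer: 2 4 4 2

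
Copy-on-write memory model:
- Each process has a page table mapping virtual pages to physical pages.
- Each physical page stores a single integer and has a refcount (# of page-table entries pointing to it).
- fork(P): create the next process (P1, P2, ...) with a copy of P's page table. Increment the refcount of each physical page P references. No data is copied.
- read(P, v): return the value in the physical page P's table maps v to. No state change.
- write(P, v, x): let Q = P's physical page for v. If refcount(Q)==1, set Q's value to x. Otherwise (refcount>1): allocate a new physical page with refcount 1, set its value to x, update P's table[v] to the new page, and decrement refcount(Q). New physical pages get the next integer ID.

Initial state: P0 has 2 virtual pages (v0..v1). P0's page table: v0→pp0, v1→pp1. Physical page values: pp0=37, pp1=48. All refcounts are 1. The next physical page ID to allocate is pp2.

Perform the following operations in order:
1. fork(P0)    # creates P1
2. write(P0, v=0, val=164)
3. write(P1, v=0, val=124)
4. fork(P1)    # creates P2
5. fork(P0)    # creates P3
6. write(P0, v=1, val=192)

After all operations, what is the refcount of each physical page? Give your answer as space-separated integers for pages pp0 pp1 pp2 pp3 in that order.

Op 1: fork(P0) -> P1. 2 ppages; refcounts: pp0:2 pp1:2
Op 2: write(P0, v0, 164). refcount(pp0)=2>1 -> COPY to pp2. 3 ppages; refcounts: pp0:1 pp1:2 pp2:1
Op 3: write(P1, v0, 124). refcount(pp0)=1 -> write in place. 3 ppages; refcounts: pp0:1 pp1:2 pp2:1
Op 4: fork(P1) -> P2. 3 ppages; refcounts: pp0:2 pp1:3 pp2:1
Op 5: fork(P0) -> P3. 3 ppages; refcounts: pp0:2 pp1:4 pp2:2
Op 6: write(P0, v1, 192). refcount(pp1)=4>1 -> COPY to pp3. 4 ppages; refcounts: pp0:2 pp1:3 pp2:2 pp3:1

Answer: 2 3 2 1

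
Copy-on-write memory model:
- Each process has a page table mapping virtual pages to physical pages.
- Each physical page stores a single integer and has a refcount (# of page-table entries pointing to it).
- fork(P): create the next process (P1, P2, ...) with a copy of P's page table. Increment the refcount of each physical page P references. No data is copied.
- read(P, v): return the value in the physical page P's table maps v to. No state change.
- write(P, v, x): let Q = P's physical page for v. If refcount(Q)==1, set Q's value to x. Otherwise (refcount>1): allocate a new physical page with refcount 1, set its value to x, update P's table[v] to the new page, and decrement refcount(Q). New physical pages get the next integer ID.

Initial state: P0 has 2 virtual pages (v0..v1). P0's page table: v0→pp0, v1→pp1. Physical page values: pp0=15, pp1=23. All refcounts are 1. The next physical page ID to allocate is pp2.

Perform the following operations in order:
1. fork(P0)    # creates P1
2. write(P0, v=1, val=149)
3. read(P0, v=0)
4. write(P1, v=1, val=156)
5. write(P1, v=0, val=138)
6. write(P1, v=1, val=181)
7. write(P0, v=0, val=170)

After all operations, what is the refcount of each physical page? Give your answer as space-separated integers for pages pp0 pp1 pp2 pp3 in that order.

Op 1: fork(P0) -> P1. 2 ppages; refcounts: pp0:2 pp1:2
Op 2: write(P0, v1, 149). refcount(pp1)=2>1 -> COPY to pp2. 3 ppages; refcounts: pp0:2 pp1:1 pp2:1
Op 3: read(P0, v0) -> 15. No state change.
Op 4: write(P1, v1, 156). refcount(pp1)=1 -> write in place. 3 ppages; refcounts: pp0:2 pp1:1 pp2:1
Op 5: write(P1, v0, 138). refcount(pp0)=2>1 -> COPY to pp3. 4 ppages; refcounts: pp0:1 pp1:1 pp2:1 pp3:1
Op 6: write(P1, v1, 181). refcount(pp1)=1 -> write in place. 4 ppages; refcounts: pp0:1 pp1:1 pp2:1 pp3:1
Op 7: write(P0, v0, 170). refcount(pp0)=1 -> write in place. 4 ppages; refcounts: pp0:1 pp1:1 pp2:1 pp3:1

Answer: 1 1 1 1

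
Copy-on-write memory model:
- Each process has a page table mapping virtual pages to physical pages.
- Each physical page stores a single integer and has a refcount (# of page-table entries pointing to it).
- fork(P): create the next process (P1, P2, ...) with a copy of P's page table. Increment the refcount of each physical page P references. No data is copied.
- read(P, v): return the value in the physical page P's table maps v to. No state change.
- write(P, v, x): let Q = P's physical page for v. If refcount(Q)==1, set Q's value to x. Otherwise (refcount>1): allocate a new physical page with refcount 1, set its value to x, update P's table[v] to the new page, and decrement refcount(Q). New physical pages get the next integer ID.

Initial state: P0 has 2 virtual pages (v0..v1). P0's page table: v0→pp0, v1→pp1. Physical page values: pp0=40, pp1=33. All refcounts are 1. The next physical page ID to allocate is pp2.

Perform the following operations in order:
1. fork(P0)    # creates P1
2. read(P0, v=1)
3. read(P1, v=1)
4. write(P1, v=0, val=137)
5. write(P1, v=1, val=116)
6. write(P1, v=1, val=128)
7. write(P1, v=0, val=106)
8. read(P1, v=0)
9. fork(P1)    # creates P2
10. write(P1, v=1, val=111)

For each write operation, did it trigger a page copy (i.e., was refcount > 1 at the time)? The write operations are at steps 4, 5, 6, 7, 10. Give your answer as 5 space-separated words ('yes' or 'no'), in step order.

Op 1: fork(P0) -> P1. 2 ppages; refcounts: pp0:2 pp1:2
Op 2: read(P0, v1) -> 33. No state change.
Op 3: read(P1, v1) -> 33. No state change.
Op 4: write(P1, v0, 137). refcount(pp0)=2>1 -> COPY to pp2. 3 ppages; refcounts: pp0:1 pp1:2 pp2:1
Op 5: write(P1, v1, 116). refcount(pp1)=2>1 -> COPY to pp3. 4 ppages; refcounts: pp0:1 pp1:1 pp2:1 pp3:1
Op 6: write(P1, v1, 128). refcount(pp3)=1 -> write in place. 4 ppages; refcounts: pp0:1 pp1:1 pp2:1 pp3:1
Op 7: write(P1, v0, 106). refcount(pp2)=1 -> write in place. 4 ppages; refcounts: pp0:1 pp1:1 pp2:1 pp3:1
Op 8: read(P1, v0) -> 106. No state change.
Op 9: fork(P1) -> P2. 4 ppages; refcounts: pp0:1 pp1:1 pp2:2 pp3:2
Op 10: write(P1, v1, 111). refcount(pp3)=2>1 -> COPY to pp4. 5 ppages; refcounts: pp0:1 pp1:1 pp2:2 pp3:1 pp4:1

yes yes no no yes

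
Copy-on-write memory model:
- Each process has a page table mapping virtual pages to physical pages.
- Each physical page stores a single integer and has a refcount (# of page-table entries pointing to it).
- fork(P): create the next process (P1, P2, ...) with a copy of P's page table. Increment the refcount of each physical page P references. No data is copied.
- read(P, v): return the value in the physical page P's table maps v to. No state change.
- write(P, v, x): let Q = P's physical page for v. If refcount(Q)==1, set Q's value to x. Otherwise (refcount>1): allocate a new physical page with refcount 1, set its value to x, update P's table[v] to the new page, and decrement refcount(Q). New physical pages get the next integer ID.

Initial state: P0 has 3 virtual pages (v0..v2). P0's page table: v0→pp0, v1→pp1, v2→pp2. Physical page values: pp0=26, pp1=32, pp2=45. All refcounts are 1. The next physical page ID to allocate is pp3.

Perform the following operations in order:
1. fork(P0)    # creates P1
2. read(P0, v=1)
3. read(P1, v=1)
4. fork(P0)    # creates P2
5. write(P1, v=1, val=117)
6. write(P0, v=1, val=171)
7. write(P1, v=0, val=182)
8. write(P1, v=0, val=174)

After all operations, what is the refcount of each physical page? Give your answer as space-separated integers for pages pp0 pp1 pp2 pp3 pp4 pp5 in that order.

Answer: 2 1 3 1 1 1

Derivation:
Op 1: fork(P0) -> P1. 3 ppages; refcounts: pp0:2 pp1:2 pp2:2
Op 2: read(P0, v1) -> 32. No state change.
Op 3: read(P1, v1) -> 32. No state change.
Op 4: fork(P0) -> P2. 3 ppages; refcounts: pp0:3 pp1:3 pp2:3
Op 5: write(P1, v1, 117). refcount(pp1)=3>1 -> COPY to pp3. 4 ppages; refcounts: pp0:3 pp1:2 pp2:3 pp3:1
Op 6: write(P0, v1, 171). refcount(pp1)=2>1 -> COPY to pp4. 5 ppages; refcounts: pp0:3 pp1:1 pp2:3 pp3:1 pp4:1
Op 7: write(P1, v0, 182). refcount(pp0)=3>1 -> COPY to pp5. 6 ppages; refcounts: pp0:2 pp1:1 pp2:3 pp3:1 pp4:1 pp5:1
Op 8: write(P1, v0, 174). refcount(pp5)=1 -> write in place. 6 ppages; refcounts: pp0:2 pp1:1 pp2:3 pp3:1 pp4:1 pp5:1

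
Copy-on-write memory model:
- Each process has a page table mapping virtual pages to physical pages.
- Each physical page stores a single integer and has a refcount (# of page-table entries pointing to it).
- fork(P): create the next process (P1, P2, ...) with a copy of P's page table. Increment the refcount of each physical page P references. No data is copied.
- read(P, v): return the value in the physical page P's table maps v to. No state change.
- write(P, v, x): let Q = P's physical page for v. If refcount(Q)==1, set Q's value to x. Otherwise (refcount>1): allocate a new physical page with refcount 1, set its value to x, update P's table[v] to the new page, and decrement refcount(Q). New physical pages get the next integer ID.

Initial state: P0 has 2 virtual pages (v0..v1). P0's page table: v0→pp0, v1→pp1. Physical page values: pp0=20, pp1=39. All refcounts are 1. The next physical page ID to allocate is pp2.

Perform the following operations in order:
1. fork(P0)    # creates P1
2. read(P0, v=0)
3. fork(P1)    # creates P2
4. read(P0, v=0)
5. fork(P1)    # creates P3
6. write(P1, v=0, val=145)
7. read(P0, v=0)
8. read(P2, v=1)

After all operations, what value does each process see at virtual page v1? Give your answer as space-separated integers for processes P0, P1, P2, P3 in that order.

Op 1: fork(P0) -> P1. 2 ppages; refcounts: pp0:2 pp1:2
Op 2: read(P0, v0) -> 20. No state change.
Op 3: fork(P1) -> P2. 2 ppages; refcounts: pp0:3 pp1:3
Op 4: read(P0, v0) -> 20. No state change.
Op 5: fork(P1) -> P3. 2 ppages; refcounts: pp0:4 pp1:4
Op 6: write(P1, v0, 145). refcount(pp0)=4>1 -> COPY to pp2. 3 ppages; refcounts: pp0:3 pp1:4 pp2:1
Op 7: read(P0, v0) -> 20. No state change.
Op 8: read(P2, v1) -> 39. No state change.
P0: v1 -> pp1 = 39
P1: v1 -> pp1 = 39
P2: v1 -> pp1 = 39
P3: v1 -> pp1 = 39

Answer: 39 39 39 39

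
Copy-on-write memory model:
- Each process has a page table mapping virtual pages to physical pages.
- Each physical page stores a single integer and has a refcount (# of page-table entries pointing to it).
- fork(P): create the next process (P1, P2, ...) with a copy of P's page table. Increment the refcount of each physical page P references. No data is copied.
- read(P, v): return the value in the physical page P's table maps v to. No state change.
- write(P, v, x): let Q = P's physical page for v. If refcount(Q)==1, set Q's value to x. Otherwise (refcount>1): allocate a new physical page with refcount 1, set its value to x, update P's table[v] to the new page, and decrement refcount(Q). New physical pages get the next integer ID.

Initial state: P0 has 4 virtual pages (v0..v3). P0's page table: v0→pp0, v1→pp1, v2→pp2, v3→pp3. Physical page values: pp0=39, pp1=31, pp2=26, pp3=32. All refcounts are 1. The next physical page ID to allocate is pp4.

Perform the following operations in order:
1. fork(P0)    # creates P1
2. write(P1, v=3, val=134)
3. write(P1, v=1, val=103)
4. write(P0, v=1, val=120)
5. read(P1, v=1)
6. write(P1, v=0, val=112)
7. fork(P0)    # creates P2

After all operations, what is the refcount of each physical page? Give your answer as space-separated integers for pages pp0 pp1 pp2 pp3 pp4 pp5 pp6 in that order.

Op 1: fork(P0) -> P1. 4 ppages; refcounts: pp0:2 pp1:2 pp2:2 pp3:2
Op 2: write(P1, v3, 134). refcount(pp3)=2>1 -> COPY to pp4. 5 ppages; refcounts: pp0:2 pp1:2 pp2:2 pp3:1 pp4:1
Op 3: write(P1, v1, 103). refcount(pp1)=2>1 -> COPY to pp5. 6 ppages; refcounts: pp0:2 pp1:1 pp2:2 pp3:1 pp4:1 pp5:1
Op 4: write(P0, v1, 120). refcount(pp1)=1 -> write in place. 6 ppages; refcounts: pp0:2 pp1:1 pp2:2 pp3:1 pp4:1 pp5:1
Op 5: read(P1, v1) -> 103. No state change.
Op 6: write(P1, v0, 112). refcount(pp0)=2>1 -> COPY to pp6. 7 ppages; refcounts: pp0:1 pp1:1 pp2:2 pp3:1 pp4:1 pp5:1 pp6:1
Op 7: fork(P0) -> P2. 7 ppages; refcounts: pp0:2 pp1:2 pp2:3 pp3:2 pp4:1 pp5:1 pp6:1

Answer: 2 2 3 2 1 1 1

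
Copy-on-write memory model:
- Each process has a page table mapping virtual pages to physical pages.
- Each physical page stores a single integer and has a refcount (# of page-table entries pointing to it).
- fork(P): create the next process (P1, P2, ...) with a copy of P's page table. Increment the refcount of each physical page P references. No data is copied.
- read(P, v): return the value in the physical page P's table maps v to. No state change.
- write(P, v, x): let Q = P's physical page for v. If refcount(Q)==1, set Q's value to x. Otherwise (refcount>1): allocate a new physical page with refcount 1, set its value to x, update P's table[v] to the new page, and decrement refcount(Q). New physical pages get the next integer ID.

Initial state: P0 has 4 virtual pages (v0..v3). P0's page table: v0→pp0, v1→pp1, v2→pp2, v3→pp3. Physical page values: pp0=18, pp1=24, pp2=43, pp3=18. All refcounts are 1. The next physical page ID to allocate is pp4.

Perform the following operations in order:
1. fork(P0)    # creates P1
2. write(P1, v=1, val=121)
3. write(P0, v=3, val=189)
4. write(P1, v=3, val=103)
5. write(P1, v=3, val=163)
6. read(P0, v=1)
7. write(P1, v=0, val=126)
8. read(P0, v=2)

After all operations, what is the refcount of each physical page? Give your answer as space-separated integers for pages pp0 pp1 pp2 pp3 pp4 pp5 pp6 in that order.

Op 1: fork(P0) -> P1. 4 ppages; refcounts: pp0:2 pp1:2 pp2:2 pp3:2
Op 2: write(P1, v1, 121). refcount(pp1)=2>1 -> COPY to pp4. 5 ppages; refcounts: pp0:2 pp1:1 pp2:2 pp3:2 pp4:1
Op 3: write(P0, v3, 189). refcount(pp3)=2>1 -> COPY to pp5. 6 ppages; refcounts: pp0:2 pp1:1 pp2:2 pp3:1 pp4:1 pp5:1
Op 4: write(P1, v3, 103). refcount(pp3)=1 -> write in place. 6 ppages; refcounts: pp0:2 pp1:1 pp2:2 pp3:1 pp4:1 pp5:1
Op 5: write(P1, v3, 163). refcount(pp3)=1 -> write in place. 6 ppages; refcounts: pp0:2 pp1:1 pp2:2 pp3:1 pp4:1 pp5:1
Op 6: read(P0, v1) -> 24. No state change.
Op 7: write(P1, v0, 126). refcount(pp0)=2>1 -> COPY to pp6. 7 ppages; refcounts: pp0:1 pp1:1 pp2:2 pp3:1 pp4:1 pp5:1 pp6:1
Op 8: read(P0, v2) -> 43. No state change.

Answer: 1 1 2 1 1 1 1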